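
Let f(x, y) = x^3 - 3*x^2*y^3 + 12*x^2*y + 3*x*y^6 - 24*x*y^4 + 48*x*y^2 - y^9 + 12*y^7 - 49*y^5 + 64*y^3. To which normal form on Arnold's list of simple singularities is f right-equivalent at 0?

E_8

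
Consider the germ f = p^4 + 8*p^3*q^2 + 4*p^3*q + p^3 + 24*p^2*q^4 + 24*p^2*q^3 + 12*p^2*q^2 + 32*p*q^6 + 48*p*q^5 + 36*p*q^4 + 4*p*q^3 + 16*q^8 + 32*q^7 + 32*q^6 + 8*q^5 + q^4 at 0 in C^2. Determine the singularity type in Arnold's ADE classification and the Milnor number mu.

The Hessian of f at 0 has rank 0. Corank 2; j^3 = p^3 is a perfect cube, so E-series; the 4-jet and mu = 6 give E_6.

Type E_6, Milnor number mu = 6.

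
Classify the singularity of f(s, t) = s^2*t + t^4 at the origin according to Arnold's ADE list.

The Hessian of f at 0 is [[0, 0], [0, 0]] with rank 0, so corank 2. A Groebner basis of the Jacobian ideal J(f) in C{s,t} is {s^3, s^2/4 + t^3, s*t}; counting standard monomials gives mu = 5. Corank 2; j^3 = s^2*t has shape L^2 M (L != M), so D-series; mu = 5 gives D_5.

D5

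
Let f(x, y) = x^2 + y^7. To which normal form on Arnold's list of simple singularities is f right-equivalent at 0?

A_{6}

The Hessian of f at 0 has rank 1. Corank 1: A-series; mu = 6 gives A_6.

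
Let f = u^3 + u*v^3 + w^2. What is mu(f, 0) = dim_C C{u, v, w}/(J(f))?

7

The Hessian of f at 0 has rank 1. Corank 2; j^3 = u^3 is a perfect cube, so E-series; the 4-jet and mu = 7 give E_7.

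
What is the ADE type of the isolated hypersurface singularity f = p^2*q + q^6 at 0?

D_7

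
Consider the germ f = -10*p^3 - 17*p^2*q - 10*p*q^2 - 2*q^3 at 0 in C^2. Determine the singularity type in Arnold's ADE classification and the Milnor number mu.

Type D4, Milnor number mu = 4.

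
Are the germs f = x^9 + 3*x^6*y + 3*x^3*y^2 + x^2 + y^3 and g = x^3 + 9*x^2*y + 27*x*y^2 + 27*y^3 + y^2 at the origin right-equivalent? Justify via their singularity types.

Yes.

The Hessian of f at 0 has rank 1. Corank 1: A-series; mu = 2 gives A_2. The Hessian of g at 0 has rank 1. Corank 1: A-series; mu = 2 gives A_2. Both have type A_2, hence right-equivalent.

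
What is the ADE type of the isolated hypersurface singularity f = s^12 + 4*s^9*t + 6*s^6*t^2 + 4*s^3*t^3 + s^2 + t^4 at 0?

A3

The Hessian of f at 0 has rank 1. Corank 1: A-series; mu = 3 gives A_3.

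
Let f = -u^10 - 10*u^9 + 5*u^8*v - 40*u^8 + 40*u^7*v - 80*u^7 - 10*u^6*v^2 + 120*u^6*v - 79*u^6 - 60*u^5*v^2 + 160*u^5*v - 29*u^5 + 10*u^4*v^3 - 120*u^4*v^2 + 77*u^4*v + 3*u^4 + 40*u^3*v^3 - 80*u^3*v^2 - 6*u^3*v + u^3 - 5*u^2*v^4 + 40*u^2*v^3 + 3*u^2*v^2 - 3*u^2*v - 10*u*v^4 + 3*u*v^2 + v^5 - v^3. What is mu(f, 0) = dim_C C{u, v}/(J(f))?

The Hessian of f at 0 has rank 0. Corank 2; j^3 = (u - v)^3 is a perfect cube, so E-series; the 5-jet and mu = 8 give E_8.

8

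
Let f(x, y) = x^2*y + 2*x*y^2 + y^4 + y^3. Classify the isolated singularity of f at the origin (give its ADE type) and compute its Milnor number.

Type D5, Milnor number mu = 5.

The Hessian of f at 0 is [[0, 0], [0, 0]] with rank 0, so corank 2. A Groebner basis of the Jacobian ideal J(f) in C{x,y} is {x^3 - x^2/4 + y^2/4, x^2/4 + y^3 - y^2/4, x*y + y^2}; counting standard monomials gives mu = 5. Corank 2; j^3 = y*(x + y)^2 has shape L^2 M (L != M), so D-series; mu = 5 gives D_5.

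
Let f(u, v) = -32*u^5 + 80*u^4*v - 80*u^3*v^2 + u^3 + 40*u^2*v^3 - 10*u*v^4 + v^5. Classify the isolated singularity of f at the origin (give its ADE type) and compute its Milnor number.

Type E_{8}, Milnor number mu = 8.

The Hessian of f at 0 is [[0, 0], [0, 0]] with rank 0, so corank 2. A Groebner basis of the Jacobian ideal J(f) in C{u,v} is {v^5, u*v^3 - v^4/8, u^2}; counting standard monomials gives mu = 8. Corank 2; j^3 = u^3 is a perfect cube, so E-series; the 5-jet and mu = 8 give E_8.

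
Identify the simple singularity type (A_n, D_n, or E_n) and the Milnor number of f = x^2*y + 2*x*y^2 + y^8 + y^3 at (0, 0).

Type D_{9}, Milnor number mu = 9.

The Hessian of f at 0 has rank 0. Corank 2; j^3 = y*(x + y)^2 has shape L^2 M (L != M), so D-series; mu = 9 gives D_9.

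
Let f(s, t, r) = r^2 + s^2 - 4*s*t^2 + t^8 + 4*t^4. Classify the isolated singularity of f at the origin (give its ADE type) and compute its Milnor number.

Type A7, Milnor number mu = 7.

The Hessian of f at 0 is [[2, 0, 0], [0, 0, 0], [0, 0, 2]] with rank 2, so corank 1. A Groebner basis of the Jacobian ideal J(f) in C{s,t,r} is {s^4, s^3*t, -s/2 + t^2, r}; counting standard monomials gives mu = 7. Corank 1: A-series; mu = 7 gives A_7.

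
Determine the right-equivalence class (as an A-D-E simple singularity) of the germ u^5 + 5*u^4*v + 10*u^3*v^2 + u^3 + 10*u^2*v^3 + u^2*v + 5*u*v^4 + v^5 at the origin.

The Hessian of f at 0 has rank 0. Corank 2; j^3 = u^2*(u + v) has shape L^2 M (L != M), so D-series; mu = 6 gives D_6.

D_{6}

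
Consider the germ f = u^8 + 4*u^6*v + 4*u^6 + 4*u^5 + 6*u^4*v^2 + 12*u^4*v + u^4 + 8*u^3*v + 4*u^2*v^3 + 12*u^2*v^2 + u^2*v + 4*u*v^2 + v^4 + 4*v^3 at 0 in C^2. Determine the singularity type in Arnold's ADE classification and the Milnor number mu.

Type D_{5}, Milnor number mu = 5.

The Hessian of f at 0 has rank 0. Corank 2; j^3 = v*(u + 2*v)^2 has shape L^2 M (L != M), so D-series; mu = 5 gives D_5.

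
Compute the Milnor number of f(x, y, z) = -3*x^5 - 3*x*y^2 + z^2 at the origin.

6

The Hessian of f at 0 has rank 1. Corank 2; j^3 = -3*x*y^2 has shape L^2 M (L != M), so D-series; mu = 6 gives D_6.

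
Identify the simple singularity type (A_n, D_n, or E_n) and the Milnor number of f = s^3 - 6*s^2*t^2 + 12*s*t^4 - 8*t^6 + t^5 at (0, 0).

Type E_8, Milnor number mu = 8.

The Hessian of f at 0 is [[0, 0], [0, 0]] with rank 0, so corank 2. A Groebner basis of the Jacobian ideal J(f) in C{s,t} is {t^4, s^3, -s^2/4 + s*t^2}; counting standard monomials gives mu = 8. Corank 2; j^3 = s^3 is a perfect cube, so E-series; the 5-jet and mu = 8 give E_8.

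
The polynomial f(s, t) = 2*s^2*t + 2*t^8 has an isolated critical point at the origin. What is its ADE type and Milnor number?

Type D_9, Milnor number mu = 9.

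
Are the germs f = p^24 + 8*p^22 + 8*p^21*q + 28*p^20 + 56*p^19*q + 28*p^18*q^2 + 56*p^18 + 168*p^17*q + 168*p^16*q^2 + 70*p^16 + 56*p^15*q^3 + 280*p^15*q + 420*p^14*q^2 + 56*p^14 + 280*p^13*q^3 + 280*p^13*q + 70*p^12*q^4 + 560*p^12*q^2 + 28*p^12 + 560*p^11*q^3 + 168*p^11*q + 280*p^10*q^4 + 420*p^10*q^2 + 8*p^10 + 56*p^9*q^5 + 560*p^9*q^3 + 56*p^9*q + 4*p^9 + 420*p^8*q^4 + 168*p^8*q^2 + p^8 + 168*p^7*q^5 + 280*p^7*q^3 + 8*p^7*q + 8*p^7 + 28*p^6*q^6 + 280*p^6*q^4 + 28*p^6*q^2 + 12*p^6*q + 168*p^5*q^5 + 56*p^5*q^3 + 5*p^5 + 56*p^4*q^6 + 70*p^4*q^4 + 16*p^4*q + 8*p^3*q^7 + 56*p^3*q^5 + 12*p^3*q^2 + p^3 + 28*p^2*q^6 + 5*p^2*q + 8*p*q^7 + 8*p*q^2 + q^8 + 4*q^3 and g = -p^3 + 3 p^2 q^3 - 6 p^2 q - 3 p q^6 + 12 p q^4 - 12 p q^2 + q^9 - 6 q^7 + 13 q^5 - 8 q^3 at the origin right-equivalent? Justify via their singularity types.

The Hessian of f at 0 has rank 0. Corank 2; j^3 = (p + q)*(p + 2*q)^2 has shape L^2 M (L != M), so D-series; mu = 9 gives D_9. The Hessian of g at 0 has rank 0. Corank 2; j^3 = -(p + 2*q)^3 is a perfect cube, so E-series; the 5-jet and mu = 8 give E_8. f is D_9 but g is E_8, hence not right-equivalent.

No.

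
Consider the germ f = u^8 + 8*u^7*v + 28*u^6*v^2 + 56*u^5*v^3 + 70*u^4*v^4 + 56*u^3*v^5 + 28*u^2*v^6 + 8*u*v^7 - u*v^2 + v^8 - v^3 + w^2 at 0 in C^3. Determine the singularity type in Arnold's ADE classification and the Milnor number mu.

Type D_9, Milnor number mu = 9.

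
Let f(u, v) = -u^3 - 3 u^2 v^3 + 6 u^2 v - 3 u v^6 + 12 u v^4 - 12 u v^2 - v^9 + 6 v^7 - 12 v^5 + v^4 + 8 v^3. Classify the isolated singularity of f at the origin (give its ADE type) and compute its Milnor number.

Type E_6, Milnor number mu = 6.

The Hessian of f at 0 is [[0, 0], [0, 0]] with rank 0, so corank 2. A Groebner basis of the Jacobian ideal J(f) in C{u,v} is {v^3, u^2 - 4*u*v + 4*v^2}; counting standard monomials gives mu = 6. Corank 2; j^3 = -(u - 2*v)^3 is a perfect cube, so E-series; the 4-jet and mu = 6 give E_6.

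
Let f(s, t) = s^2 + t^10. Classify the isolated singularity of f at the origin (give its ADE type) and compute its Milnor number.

Type A_{9}, Milnor number mu = 9.

The Hessian of f at 0 has rank 1. Corank 1: A-series; mu = 9 gives A_9.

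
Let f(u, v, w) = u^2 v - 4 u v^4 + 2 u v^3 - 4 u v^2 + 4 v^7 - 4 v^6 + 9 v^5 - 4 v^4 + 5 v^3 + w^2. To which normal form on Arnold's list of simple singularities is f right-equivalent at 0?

D4

The Hessian of f at 0 is [[0, 0, 0], [0, 0, 0], [0, 0, 2]] with rank 1, so corank 2. A Groebner basis of the Jacobian ideal J(f) in C{u,v,w} is {v^3, u^2 - v^2, u*v - 2*v^2, w}; counting standard monomials gives mu = 4. Corank 2; j^3 = v*(u^2 - 4*u*v + 5*v^2) splits into three distinct lines over C (the quadratic factor has nonzero discriminant), so D_4.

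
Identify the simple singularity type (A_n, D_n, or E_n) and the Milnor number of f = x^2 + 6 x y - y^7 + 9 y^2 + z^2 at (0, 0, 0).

The Hessian of f at 0 is [[2, 6, 0], [6, 18, 0], [0, 0, 2]] with rank 2, so corank 1. A Groebner basis of the Jacobian ideal J(f) in C{x,y,z} is {y^6, x + 3*y, z}; counting standard monomials gives mu = 6. Corank 1: A-series; mu = 6 gives A_6.

Type A_6, Milnor number mu = 6.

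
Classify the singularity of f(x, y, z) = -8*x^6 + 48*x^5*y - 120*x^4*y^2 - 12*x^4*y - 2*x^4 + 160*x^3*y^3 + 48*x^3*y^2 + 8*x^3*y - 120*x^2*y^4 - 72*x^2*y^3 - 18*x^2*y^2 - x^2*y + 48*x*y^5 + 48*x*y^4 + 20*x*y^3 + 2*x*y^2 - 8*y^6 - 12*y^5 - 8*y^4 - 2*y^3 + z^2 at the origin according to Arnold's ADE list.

D4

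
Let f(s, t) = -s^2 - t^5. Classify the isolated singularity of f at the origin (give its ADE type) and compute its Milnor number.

The Hessian of f at 0 is [[-2, 0], [0, 0]] with rank 1, so corank 1. A Groebner basis of the Jacobian ideal J(f) in C{s,t} is {t^4, s}; counting standard monomials gives mu = 4. Corank 1: A-series; mu = 4 gives A_4.

Type A_{4}, Milnor number mu = 4.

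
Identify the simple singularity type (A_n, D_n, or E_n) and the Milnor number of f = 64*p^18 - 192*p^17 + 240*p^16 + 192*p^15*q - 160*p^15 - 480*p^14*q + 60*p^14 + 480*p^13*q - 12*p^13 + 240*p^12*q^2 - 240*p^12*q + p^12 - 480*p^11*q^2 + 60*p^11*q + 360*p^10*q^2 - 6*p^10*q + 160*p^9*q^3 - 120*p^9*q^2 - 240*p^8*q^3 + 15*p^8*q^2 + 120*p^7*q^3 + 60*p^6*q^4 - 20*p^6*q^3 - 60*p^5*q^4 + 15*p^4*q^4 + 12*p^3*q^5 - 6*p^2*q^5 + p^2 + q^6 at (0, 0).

Type A5, Milnor number mu = 5.

The Hessian of f at 0 is [[2, 0], [0, 0]] with rank 1, so corank 1. A Groebner basis of the Jacobian ideal J(f) in C{p,q} is {q^5, p}; counting standard monomials gives mu = 5. Corank 1: A-series; mu = 5 gives A_5.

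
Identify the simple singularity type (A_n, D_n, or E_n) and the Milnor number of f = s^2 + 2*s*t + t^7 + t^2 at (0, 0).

Type A_{6}, Milnor number mu = 6.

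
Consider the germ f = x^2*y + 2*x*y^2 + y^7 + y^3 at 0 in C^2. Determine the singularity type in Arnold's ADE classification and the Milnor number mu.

The Hessian of f at 0 is [[0, 0], [0, 0]] with rank 0, so corank 2. A Groebner basis of the Jacobian ideal J(f) in C{x,y} is {x^2/7 + y^6 - y^2/7, x^3 + y^3, x*y + y^2}; counting standard monomials gives mu = 8. Corank 2; j^3 = y*(x + y)^2 has shape L^2 M (L != M), so D-series; mu = 8 gives D_8.

Type D_{8}, Milnor number mu = 8.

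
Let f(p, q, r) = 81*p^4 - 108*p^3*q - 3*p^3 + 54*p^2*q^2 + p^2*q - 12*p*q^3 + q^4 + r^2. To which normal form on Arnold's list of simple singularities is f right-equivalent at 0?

D_{5}

The Hessian of f at 0 has rank 1. Corank 2; j^3 = -p^2*(3*p - q) has shape L^2 M (L != M), so D-series; mu = 5 gives D_5.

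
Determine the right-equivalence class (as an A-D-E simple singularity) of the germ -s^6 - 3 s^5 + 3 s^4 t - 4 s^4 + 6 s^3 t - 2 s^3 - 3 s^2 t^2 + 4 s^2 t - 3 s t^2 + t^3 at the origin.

The Hessian of f at 0 is [[0, 0], [0, 0]] with rank 0, so corank 2. A Groebner basis of the Jacobian ideal J(f) in C{s,t} is {t^3, s^2 - 3*t^2/2, s*t - 3*t^2/2}; counting standard monomials gives mu = 4. Corank 2; j^3 = -(s - t)*(2*s^2 - 2*s*t + t^2) splits into three distinct lines over C (the quadratic factor has nonzero discriminant), so D_4.

D_{4}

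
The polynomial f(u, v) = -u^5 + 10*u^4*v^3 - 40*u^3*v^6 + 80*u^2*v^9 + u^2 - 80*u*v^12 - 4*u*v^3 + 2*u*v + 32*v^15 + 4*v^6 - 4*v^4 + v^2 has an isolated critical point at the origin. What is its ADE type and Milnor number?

Type A4, Milnor number mu = 4.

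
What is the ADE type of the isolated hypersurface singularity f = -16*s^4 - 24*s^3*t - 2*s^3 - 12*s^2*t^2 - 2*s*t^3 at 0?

E_7

The Hessian of f at 0 is [[0, 0], [0, 0]] with rank 0, so corank 2. A Groebner basis of the Jacobian ideal J(f) in C{s,t} is {3*s^2/4 + t^4 + t^3/4, s^3, s^2*t - s^2/4 - t^3/12, s^2 + s*t^2 + t^3/3}; counting standard monomials gives mu = 7. Corank 2; j^3 = -2*s^3 is a perfect cube, so E-series; the 4-jet and mu = 7 give E_7.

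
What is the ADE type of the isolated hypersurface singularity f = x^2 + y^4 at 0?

The Hessian of f at 0 has rank 1. Corank 1: A-series; mu = 3 gives A_3.

A_{3}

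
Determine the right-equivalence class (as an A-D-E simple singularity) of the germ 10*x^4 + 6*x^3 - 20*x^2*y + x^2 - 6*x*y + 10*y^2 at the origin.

A1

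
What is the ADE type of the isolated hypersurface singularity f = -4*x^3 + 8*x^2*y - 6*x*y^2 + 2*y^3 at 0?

D_4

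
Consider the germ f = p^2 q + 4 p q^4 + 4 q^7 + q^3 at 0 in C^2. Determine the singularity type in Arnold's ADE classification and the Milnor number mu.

The Hessian of f at 0 is [[0, 0], [0, 0]] with rank 0, so corank 2. A Groebner basis of the Jacobian ideal J(f) in C{p,q} is {q^3, p^2 + 3*q^2, p*q}; counting standard monomials gives mu = 4. Corank 2; j^3 = q*(p^2 + q^2) splits into three distinct lines over C (the quadratic factor has nonzero discriminant), so D_4.

Type D_4, Milnor number mu = 4.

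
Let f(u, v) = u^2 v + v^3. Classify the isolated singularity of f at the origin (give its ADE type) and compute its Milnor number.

Type D_{4}, Milnor number mu = 4.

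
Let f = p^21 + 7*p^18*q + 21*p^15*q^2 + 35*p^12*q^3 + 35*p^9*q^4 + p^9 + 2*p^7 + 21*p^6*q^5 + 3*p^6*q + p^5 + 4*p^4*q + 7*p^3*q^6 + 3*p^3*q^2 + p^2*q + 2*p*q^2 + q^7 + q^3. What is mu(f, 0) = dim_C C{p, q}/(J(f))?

The Hessian of f at 0 is [[0, 0], [0, 0]] with rank 0, so corank 2. A Groebner basis of the Jacobian ideal J(f) in C{p,q} is {-p^2/3 + p*q^3 + p*q/3 + 2*q^2/3, p^2/2 + q^4 - q^2/2, p^3 - 3*p*q^2 - 2*q^3, p^2*q + 2*p*q^2 + q^3}; counting standard monomials gives mu = 8. Corank 2; j^3 = q*(p + q)^2 has shape L^2 M (L != M), so D-series; mu = 8 gives D_8.

8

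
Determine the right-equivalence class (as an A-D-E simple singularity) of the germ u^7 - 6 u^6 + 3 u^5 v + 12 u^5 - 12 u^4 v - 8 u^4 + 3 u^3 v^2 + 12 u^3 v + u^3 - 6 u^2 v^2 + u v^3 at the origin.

E7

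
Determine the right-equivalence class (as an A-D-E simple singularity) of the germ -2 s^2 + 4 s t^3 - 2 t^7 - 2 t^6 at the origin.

The Hessian of f at 0 has rank 1. Corank 1: A-series; mu = 6 gives A_6.

A6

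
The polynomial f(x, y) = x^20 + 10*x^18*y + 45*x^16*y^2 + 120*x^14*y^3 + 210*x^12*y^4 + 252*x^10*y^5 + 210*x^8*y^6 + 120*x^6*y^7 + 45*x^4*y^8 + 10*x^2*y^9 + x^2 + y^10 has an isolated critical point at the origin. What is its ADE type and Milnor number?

Type A_{9}, Milnor number mu = 9.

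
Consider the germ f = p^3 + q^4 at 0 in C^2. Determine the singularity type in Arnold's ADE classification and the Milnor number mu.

Type E_6, Milnor number mu = 6.

The Hessian of f at 0 is [[0, 0], [0, 0]] with rank 0, so corank 2. A Groebner basis of the Jacobian ideal J(f) in C{p,q} is {q^3, p^2}; counting standard monomials gives mu = 6. Corank 2; j^3 = p^3 is a perfect cube, so E-series; the 4-jet and mu = 6 give E_6.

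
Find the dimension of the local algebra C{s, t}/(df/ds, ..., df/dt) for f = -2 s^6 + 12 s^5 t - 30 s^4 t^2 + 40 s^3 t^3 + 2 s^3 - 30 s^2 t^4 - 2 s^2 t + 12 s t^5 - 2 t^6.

7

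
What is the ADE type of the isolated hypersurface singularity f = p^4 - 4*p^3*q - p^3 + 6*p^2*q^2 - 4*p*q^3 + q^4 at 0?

E6

The Hessian of f at 0 has rank 0. Corank 2; j^3 = -p^3 is a perfect cube, so E-series; the 4-jet and mu = 6 give E_6.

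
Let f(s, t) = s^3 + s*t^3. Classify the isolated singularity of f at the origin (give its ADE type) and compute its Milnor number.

Type E_7, Milnor number mu = 7.

The Hessian of f at 0 has rank 0. Corank 2; j^3 = s^3 is a perfect cube, so E-series; the 4-jet and mu = 7 give E_7.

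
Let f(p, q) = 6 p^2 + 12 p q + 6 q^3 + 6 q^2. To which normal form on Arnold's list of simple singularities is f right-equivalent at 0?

A2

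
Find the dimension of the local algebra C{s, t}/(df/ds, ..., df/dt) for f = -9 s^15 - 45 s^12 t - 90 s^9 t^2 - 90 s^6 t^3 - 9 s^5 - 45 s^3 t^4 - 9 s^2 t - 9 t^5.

6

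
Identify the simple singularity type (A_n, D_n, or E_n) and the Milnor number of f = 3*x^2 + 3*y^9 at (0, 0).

The Hessian of f at 0 has rank 1. Corank 1: A-series; mu = 8 gives A_8.

Type A_8, Milnor number mu = 8.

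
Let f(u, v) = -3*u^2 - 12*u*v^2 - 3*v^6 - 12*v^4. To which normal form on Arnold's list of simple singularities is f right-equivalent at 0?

A_{5}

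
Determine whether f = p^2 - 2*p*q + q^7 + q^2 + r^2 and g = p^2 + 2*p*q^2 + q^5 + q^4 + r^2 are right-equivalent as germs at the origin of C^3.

No.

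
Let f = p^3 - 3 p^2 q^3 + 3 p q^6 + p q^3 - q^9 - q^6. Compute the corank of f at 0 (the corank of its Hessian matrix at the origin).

2

The Hessian at 0 is [[0, 0], [0, 0]] of rank 0; hence corank 2.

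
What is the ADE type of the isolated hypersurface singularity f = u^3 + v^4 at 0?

E_{6}

The Hessian of f at 0 is [[0, 0], [0, 0]] with rank 0, so corank 2. A Groebner basis of the Jacobian ideal J(f) in C{u,v} is {v^3, u^2}; counting standard monomials gives mu = 6. Corank 2; j^3 = u^3 is a perfect cube, so E-series; the 4-jet and mu = 6 give E_6.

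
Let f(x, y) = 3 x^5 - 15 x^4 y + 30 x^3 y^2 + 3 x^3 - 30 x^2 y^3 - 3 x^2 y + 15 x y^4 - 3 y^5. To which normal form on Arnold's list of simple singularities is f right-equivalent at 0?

D6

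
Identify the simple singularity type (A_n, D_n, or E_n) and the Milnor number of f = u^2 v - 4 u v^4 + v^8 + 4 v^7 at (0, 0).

The Hessian of f at 0 has rank 0. Corank 2; j^3 = u^2*v has shape L^2 M (L != M), so D-series; mu = 9 gives D_9.

Type D_9, Milnor number mu = 9.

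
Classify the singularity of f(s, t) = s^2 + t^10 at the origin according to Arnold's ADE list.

A9

The Hessian of f at 0 is [[2, 0], [0, 0]] with rank 1, so corank 1. A Groebner basis of the Jacobian ideal J(f) in C{s,t} is {t^9, s}; counting standard monomials gives mu = 9. Corank 1: A-series; mu = 9 gives A_9.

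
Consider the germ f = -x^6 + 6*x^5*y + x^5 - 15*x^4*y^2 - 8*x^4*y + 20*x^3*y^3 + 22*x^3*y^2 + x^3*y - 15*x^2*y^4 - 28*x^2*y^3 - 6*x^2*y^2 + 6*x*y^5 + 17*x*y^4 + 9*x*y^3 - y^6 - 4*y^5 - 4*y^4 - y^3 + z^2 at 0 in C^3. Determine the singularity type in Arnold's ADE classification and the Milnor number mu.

Type E_7, Milnor number mu = 7.

The Hessian of f at 0 is [[0, 0, 0], [0, 0, 0], [0, 0, 2]] with rank 1, so corank 2. A Groebner basis of the Jacobian ideal J(f) in C{x,y,z} is {x^3 + 15*x*y^2 - 3*y^2, x^2*y + x*y^2, y^3, z}; counting standard monomials gives mu = 7. Corank 2; j^3 = -y^3 is a perfect cube, so E-series; the 4-jet and mu = 7 give E_7.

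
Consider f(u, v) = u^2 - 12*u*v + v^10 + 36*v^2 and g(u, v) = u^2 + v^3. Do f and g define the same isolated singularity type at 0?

No.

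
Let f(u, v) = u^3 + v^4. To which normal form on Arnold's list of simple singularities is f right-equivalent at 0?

The Hessian of f at 0 has rank 0. Corank 2; j^3 = u^3 is a perfect cube, so E-series; the 4-jet and mu = 6 give E_6.

E_{6}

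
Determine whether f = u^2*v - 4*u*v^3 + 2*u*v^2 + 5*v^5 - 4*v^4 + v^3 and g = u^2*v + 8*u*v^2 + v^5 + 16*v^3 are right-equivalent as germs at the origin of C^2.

Yes.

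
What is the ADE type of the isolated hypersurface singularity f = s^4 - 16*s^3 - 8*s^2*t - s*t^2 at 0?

D5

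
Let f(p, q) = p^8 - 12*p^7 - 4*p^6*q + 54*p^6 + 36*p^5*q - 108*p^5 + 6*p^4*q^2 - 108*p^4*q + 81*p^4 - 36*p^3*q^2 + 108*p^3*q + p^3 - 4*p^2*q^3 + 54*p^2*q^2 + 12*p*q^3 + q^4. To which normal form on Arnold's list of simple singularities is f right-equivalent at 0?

The Hessian of f at 0 has rank 0. Corank 2; j^3 = p^3 is a perfect cube, so E-series; the 4-jet and mu = 6 give E_6.

E_6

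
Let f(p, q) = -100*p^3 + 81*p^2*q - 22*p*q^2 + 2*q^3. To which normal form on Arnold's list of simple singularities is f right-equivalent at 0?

D_{4}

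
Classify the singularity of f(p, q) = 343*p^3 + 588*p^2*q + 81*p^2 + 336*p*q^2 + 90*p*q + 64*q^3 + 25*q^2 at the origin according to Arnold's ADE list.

A_{2}

The Hessian of f at 0 has rank 1. Corank 1: A-series; mu = 2 gives A_2.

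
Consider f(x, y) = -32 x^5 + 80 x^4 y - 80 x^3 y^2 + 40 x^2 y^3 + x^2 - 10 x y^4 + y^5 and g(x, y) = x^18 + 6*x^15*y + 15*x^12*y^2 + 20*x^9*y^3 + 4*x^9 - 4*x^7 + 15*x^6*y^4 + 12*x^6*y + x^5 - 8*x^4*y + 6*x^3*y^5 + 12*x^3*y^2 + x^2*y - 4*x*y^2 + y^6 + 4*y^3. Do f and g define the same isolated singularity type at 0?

No.

The Hessian of f at 0 has rank 1. Corank 1: A-series; mu = 4 gives A_4. The Hessian of g at 0 has rank 0. Corank 2; j^3 = y*(x - 2*y)^2 has shape L^2 M (L != M), so D-series; mu = 7 gives D_7. f is A_4 but g is D_7, hence not right-equivalent.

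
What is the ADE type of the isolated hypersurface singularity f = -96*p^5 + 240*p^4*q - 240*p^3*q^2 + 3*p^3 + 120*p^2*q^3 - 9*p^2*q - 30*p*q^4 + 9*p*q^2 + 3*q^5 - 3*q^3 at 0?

E8

The Hessian of f at 0 has rank 0. Corank 2; j^3 = 3*(p - q)^3 is a perfect cube, so E-series; the 5-jet and mu = 8 give E_8.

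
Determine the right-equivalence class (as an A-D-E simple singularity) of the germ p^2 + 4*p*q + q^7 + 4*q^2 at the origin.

A_{6}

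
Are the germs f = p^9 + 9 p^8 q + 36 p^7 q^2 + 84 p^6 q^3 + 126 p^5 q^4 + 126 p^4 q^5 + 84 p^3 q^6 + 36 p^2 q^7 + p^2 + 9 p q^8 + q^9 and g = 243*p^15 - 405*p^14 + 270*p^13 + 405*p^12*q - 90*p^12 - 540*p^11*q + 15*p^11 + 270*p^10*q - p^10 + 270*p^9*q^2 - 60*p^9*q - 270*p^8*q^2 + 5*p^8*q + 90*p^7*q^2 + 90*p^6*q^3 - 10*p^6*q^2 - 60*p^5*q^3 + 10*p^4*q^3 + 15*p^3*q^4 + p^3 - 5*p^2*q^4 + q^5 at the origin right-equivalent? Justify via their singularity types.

No.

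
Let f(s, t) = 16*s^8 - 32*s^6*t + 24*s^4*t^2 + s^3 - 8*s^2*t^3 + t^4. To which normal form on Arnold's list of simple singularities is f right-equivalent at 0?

The Hessian of f at 0 is [[0, 0], [0, 0]] with rank 0, so corank 2. A Groebner basis of the Jacobian ideal J(f) in C{s,t} is {t^3, s^2}; counting standard monomials gives mu = 6. Corank 2; j^3 = s^3 is a perfect cube, so E-series; the 4-jet and mu = 6 give E_6.

E6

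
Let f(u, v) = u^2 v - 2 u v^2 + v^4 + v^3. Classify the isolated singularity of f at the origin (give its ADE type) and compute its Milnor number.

The Hessian of f at 0 has rank 0. Corank 2; j^3 = v*(u - v)^2 has shape L^2 M (L != M), so D-series; mu = 5 gives D_5.

Type D_5, Milnor number mu = 5.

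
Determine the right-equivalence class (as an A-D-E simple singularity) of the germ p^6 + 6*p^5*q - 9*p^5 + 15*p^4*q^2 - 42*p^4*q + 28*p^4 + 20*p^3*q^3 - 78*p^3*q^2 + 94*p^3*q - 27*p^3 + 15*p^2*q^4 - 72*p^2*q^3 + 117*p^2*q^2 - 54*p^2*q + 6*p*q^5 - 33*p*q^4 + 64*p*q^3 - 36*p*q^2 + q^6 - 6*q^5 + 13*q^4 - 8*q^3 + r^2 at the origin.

E_{6}

The Hessian of f at 0 has rank 1. Corank 2; j^3 = -(3*p + 2*q)^3 is a perfect cube, so E-series; the 4-jet and mu = 6 give E_6.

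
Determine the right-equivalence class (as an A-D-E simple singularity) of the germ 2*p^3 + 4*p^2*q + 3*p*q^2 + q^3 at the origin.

D_{4}

The Hessian of f at 0 is [[0, 0], [0, 0]] with rank 0, so corank 2. A Groebner basis of the Jacobian ideal J(f) in C{p,q} is {q^3, p^2 - 3*q^2/2, p*q + 3*q^2/2}; counting standard monomials gives mu = 4. Corank 2; j^3 = (p + q)*(2*p^2 + 2*p*q + q^2) splits into three distinct lines over C (the quadratic factor has nonzero discriminant), so D_4.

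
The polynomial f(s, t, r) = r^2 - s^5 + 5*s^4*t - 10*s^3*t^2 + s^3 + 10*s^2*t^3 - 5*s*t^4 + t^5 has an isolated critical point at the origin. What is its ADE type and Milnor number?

Type E_{8}, Milnor number mu = 8.

The Hessian of f at 0 is [[0, 0, 0], [0, 0, 0], [0, 0, 2]] with rank 1, so corank 2. A Groebner basis of the Jacobian ideal J(f) in C{s,t,r} is {t^5, s*t^3 - t^4/4, s^2, r}; counting standard monomials gives mu = 8. Corank 2; j^3 = s^3 is a perfect cube, so E-series; the 5-jet and mu = 8 give E_8.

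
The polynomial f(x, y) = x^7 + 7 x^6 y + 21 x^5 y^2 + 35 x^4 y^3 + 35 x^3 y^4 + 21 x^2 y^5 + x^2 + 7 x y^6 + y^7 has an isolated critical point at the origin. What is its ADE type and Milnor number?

The Hessian of f at 0 has rank 1. Corank 1: A-series; mu = 6 gives A_6.

Type A6, Milnor number mu = 6.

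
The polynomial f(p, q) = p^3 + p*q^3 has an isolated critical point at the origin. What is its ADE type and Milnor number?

Type E7, Milnor number mu = 7.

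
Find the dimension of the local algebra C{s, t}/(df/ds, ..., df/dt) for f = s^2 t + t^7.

8

The Hessian of f at 0 is [[0, 0], [0, 0]] with rank 0, so corank 2. A Groebner basis of the Jacobian ideal J(f) in C{s,t} is {s^2/7 + t^6, s^3, s*t}; counting standard monomials gives mu = 8. Corank 2; j^3 = s^2*t has shape L^2 M (L != M), so D-series; mu = 8 gives D_8.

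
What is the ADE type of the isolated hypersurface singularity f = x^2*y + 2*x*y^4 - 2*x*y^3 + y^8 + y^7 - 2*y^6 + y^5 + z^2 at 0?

The Hessian of f at 0 has rank 1. Corank 2; j^3 = x^2*y has shape L^2 M (L != M), so D-series; mu = 9 gives D_9.

D_9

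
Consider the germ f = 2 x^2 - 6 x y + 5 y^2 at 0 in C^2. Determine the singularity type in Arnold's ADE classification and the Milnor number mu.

The Hessian of f at 0 has rank 2. Corank 0: nondegenerate Morse point, so A_1.

Type A_{1}, Milnor number mu = 1.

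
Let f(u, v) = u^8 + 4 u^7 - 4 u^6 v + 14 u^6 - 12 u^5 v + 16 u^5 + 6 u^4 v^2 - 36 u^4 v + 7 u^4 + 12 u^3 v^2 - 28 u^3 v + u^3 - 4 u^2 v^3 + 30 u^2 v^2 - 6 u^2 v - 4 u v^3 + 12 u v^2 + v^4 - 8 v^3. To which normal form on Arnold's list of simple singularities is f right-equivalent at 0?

E_{6}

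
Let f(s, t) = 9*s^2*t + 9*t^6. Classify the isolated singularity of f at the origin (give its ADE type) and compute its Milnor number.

Type D_{7}, Milnor number mu = 7.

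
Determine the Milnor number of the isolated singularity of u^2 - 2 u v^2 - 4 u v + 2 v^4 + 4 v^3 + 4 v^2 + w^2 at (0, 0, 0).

The Hessian of f at 0 has rank 2. Corank 1: A-series; mu = 3 gives A_3.

3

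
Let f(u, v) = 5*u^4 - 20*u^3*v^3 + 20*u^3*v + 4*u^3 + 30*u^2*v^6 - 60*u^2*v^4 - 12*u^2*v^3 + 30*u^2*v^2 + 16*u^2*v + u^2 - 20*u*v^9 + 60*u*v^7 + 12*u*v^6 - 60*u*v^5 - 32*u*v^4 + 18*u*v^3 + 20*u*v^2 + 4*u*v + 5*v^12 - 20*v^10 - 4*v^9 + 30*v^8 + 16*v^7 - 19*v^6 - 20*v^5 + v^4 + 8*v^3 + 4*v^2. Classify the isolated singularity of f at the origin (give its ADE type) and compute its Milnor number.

Type A_3, Milnor number mu = 3.

The Hessian of f at 0 has rank 1. Corank 1: A-series; mu = 3 gives A_3.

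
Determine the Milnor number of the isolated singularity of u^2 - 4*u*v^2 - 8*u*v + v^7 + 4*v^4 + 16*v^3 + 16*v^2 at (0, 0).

The Hessian of f at 0 has rank 1. Corank 1: A-series; mu = 6 gives A_6.

6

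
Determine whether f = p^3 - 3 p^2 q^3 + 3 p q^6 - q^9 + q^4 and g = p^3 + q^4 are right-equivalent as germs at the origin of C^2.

The Hessian of f at 0 has rank 0. Corank 2; j^3 = p^3 is a perfect cube, so E-series; the 4-jet and mu = 6 give E_6. The Hessian of g at 0 has rank 0. Corank 2; j^3 = p^3 is a perfect cube, so E-series; the 4-jet and mu = 6 give E_6. Both have type E_6, hence right-equivalent.

Yes.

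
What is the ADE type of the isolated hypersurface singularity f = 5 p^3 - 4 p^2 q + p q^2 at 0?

D_4

The Hessian of f at 0 has rank 0. Corank 2; j^3 = p*(5*p^2 - 4*p*q + q^2) splits into three distinct lines over C (the quadratic factor has nonzero discriminant), so D_4.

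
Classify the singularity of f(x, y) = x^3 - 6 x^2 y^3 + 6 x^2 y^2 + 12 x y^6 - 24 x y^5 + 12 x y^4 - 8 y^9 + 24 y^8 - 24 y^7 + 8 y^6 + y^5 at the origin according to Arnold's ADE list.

The Hessian of f at 0 has rank 0. Corank 2; j^3 = x^3 is a perfect cube, so E-series; the 5-jet and mu = 8 give E_8.

E_8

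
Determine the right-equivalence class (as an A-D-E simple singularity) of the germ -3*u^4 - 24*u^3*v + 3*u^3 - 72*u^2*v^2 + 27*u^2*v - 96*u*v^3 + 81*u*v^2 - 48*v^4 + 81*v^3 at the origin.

The Hessian of f at 0 has rank 0. Corank 2; j^3 = 3*(u + 3*v)^3 is a perfect cube, so E-series; the 4-jet and mu = 6 give E_6.

E_6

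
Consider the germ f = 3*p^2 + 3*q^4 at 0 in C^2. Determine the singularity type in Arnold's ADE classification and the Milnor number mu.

The Hessian of f at 0 is [[6, 0], [0, 0]] with rank 1, so corank 1. A Groebner basis of the Jacobian ideal J(f) in C{p,q} is {q^3, p}; counting standard monomials gives mu = 3. Corank 1: A-series; mu = 3 gives A_3.

Type A3, Milnor number mu = 3.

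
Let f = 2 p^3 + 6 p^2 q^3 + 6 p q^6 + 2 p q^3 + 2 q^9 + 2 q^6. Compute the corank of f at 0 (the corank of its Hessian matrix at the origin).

The Hessian at 0 is [[0, 0], [0, 0]] of rank 0; hence corank 2.

2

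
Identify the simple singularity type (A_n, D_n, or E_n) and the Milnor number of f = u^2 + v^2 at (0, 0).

The Hessian of f at 0 is [[2, 0], [0, 2]] with rank 2, so corank 0. A Groebner basis of the Jacobian ideal J(f) in C{u,v} is {u, v}; counting standard monomials gives mu = 1. Corank 0: nondegenerate Morse point, so A_1.

Type A1, Milnor number mu = 1.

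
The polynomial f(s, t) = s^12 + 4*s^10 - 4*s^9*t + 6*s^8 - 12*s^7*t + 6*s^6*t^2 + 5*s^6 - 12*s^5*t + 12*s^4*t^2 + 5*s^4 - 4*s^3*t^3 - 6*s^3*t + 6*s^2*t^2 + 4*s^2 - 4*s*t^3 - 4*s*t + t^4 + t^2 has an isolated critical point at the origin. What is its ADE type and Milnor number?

The Hessian of f at 0 has rank 1. Corank 1: A-series; mu = 3 gives A_3.

Type A_3, Milnor number mu = 3.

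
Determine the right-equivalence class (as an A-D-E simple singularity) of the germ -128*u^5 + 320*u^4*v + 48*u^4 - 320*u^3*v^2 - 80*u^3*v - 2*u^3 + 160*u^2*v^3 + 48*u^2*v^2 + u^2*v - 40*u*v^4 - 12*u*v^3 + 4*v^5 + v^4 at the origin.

D_5

The Hessian of f at 0 has rank 0. Corank 2; j^3 = -u^2*(2*u - v) has shape L^2 M (L != M), so D-series; mu = 5 gives D_5.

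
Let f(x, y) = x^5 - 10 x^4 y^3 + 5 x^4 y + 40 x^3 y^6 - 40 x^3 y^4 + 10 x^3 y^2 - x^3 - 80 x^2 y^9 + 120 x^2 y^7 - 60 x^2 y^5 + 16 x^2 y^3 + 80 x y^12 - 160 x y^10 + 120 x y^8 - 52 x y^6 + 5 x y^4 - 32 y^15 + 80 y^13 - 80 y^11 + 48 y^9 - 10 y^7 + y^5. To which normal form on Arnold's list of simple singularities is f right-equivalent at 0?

The Hessian of f at 0 has rank 0. Corank 2; j^3 = -x^3 is a perfect cube, so E-series; the 5-jet and mu = 8 give E_8.

E8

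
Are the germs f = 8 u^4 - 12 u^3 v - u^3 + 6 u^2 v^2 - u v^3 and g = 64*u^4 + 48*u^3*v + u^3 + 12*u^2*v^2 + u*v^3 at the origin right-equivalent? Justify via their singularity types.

The Hessian of f at 0 has rank 0. Corank 2; j^3 = -u^3 is a perfect cube, so E-series; the 4-jet and mu = 7 give E_7. The Hessian of g at 0 has rank 0. Corank 2; j^3 = u^3 is a perfect cube, so E-series; the 4-jet and mu = 7 give E_7. Both have type E_7, hence right-equivalent.

Yes.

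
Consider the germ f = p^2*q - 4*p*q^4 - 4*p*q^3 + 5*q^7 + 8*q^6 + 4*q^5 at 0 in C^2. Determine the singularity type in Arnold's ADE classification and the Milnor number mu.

Type D_{8}, Milnor number mu = 8.

The Hessian of f at 0 has rank 0. Corank 2; j^3 = p^2*q has shape L^2 M (L != M), so D-series; mu = 8 gives D_8.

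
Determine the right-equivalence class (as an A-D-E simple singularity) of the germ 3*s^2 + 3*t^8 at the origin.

The Hessian of f at 0 has rank 1. Corank 1: A-series; mu = 7 gives A_7.

A_{7}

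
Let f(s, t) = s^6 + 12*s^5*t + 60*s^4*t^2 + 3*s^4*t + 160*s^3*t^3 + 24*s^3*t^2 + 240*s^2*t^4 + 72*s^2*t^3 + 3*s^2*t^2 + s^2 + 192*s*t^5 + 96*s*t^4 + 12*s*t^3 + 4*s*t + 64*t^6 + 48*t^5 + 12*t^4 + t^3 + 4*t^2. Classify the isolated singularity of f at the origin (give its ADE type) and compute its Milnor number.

Type A2, Milnor number mu = 2.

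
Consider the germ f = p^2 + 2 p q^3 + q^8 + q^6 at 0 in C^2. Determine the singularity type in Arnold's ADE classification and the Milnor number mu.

Type A_7, Milnor number mu = 7.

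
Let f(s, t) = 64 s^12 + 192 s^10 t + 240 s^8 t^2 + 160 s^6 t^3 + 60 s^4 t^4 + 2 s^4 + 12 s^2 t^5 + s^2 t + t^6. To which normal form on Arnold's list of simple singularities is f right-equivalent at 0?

The Hessian of f at 0 is [[0, 0], [0, 0]] with rank 0, so corank 2. A Groebner basis of the Jacobian ideal J(f) in C{s,t} is {s^2/6 + t^5, s^3, s*t}; counting standard monomials gives mu = 7. Corank 2; j^3 = s^2*t has shape L^2 M (L != M), so D-series; mu = 7 gives D_7.

D_7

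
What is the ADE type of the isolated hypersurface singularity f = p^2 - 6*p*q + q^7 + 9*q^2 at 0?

A_{6}

The Hessian of f at 0 has rank 1. Corank 1: A-series; mu = 6 gives A_6.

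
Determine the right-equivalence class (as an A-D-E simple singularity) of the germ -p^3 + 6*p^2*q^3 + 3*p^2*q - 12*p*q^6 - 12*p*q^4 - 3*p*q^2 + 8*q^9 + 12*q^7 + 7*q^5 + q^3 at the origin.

E_8

The Hessian of f at 0 is [[0, 0], [0, 0]] with rank 0, so corank 2. A Groebner basis of the Jacobian ideal J(f) in C{p,q} is {-p^2/4 + p*q^3 + p*q/2 - q^2/4, q^4, p^3 - 3*p*q^2 + 2*q^3, p^2*q - 2*p*q^2 + q^3}; counting standard monomials gives mu = 8. Corank 2; j^3 = -(p - q)^3 is a perfect cube, so E-series; the 5-jet and mu = 8 give E_8.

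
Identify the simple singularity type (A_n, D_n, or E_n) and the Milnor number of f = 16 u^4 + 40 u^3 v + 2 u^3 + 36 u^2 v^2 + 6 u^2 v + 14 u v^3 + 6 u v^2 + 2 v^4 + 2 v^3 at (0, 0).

Type E7, Milnor number mu = 7.

The Hessian of f at 0 has rank 0. Corank 2; j^3 = 2*(u + v)^3 is a perfect cube, so E-series; the 4-jet and mu = 7 give E_7.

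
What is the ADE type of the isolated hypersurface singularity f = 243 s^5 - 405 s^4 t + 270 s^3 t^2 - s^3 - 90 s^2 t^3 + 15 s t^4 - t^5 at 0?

The Hessian of f at 0 has rank 0. Corank 2; j^3 = -s^3 is a perfect cube, so E-series; the 5-jet and mu = 8 give E_8.

E_8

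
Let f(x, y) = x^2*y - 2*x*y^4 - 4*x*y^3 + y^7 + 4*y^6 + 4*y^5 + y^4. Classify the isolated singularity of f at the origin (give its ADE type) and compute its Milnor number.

Type D_5, Milnor number mu = 5.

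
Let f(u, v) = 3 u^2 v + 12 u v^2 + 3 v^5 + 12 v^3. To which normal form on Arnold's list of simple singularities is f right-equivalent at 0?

D6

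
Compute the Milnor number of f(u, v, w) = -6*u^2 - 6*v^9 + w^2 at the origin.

8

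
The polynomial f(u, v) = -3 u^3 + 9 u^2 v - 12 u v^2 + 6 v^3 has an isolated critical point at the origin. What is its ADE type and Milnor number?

Type D_{4}, Milnor number mu = 4.

The Hessian of f at 0 has rank 0. Corank 2; j^3 = -3*(u - v)*(u^2 - 2*u*v + 2*v^2) splits into three distinct lines over C (the quadratic factor has nonzero discriminant), so D_4.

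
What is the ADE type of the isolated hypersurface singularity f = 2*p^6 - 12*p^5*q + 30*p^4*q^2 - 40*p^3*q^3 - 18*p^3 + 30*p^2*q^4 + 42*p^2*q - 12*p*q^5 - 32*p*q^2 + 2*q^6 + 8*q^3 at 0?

The Hessian of f at 0 has rank 0. Corank 2; j^3 = -2*(p - q)*(3*p - 2*q)^2 has shape L^2 M (L != M), so D-series; mu = 7 gives D_7.

D_{7}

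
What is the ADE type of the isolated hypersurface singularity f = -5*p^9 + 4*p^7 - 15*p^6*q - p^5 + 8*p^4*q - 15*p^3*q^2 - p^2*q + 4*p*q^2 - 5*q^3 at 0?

The Hessian of f at 0 is [[0, 0], [0, 0]] with rank 0, so corank 2. A Groebner basis of the Jacobian ideal J(f) in C{p,q} is {q^3, p^2 - q^2, p*q - 2*q^2}; counting standard monomials gives mu = 4. Corank 2; j^3 = -q*(p^2 - 4*p*q + 5*q^2) splits into three distinct lines over C (the quadratic factor has nonzero discriminant), so D_4.

D4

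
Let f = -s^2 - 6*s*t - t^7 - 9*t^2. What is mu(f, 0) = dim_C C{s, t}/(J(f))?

6

The Hessian of f at 0 has rank 1. Corank 1: A-series; mu = 6 gives A_6.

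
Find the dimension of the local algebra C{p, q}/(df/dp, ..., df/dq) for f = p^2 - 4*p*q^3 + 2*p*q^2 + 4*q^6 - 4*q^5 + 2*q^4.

3

The Hessian of f at 0 has rank 1. Corank 1: A-series; mu = 3 gives A_3.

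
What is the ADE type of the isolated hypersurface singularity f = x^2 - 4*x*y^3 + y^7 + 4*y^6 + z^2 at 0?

A_{6}

The Hessian of f at 0 has rank 2. Corank 1: A-series; mu = 6 gives A_6.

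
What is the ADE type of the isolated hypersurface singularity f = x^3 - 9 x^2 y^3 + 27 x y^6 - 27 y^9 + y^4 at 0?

The Hessian of f at 0 has rank 0. Corank 2; j^3 = x^3 is a perfect cube, so E-series; the 4-jet and mu = 6 give E_6.

E_6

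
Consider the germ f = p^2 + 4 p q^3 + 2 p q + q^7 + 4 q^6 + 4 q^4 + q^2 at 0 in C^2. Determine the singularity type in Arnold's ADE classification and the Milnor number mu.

The Hessian of f at 0 has rank 1. Corank 1: A-series; mu = 6 gives A_6.

Type A_{6}, Milnor number mu = 6.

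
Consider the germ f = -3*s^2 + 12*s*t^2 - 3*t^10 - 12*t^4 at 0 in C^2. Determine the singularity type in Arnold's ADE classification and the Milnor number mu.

The Hessian of f at 0 has rank 1. Corank 1: A-series; mu = 9 gives A_9.

Type A_9, Milnor number mu = 9.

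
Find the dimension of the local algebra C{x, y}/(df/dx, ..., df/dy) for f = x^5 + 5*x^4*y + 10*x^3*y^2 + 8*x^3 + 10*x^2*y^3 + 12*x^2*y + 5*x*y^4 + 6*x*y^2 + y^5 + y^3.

8

The Hessian of f at 0 is [[0, 0], [0, 0]] with rank 0, so corank 2. A Groebner basis of the Jacobian ideal J(f) in C{x,y} is {y^5, x*y^3 + 5*y^4/8, x^2 + x*y + y^2/4}; counting standard monomials gives mu = 8. Corank 2; j^3 = (2*x + y)^3 is a perfect cube, so E-series; the 5-jet and mu = 8 give E_8.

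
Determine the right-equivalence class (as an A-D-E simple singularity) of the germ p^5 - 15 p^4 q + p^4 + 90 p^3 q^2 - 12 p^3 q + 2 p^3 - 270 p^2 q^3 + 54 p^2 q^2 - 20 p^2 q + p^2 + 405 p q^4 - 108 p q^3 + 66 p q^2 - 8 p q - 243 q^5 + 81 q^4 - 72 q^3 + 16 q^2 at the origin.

A_{4}

The Hessian of f at 0 has rank 1. Corank 1: A-series; mu = 4 gives A_4.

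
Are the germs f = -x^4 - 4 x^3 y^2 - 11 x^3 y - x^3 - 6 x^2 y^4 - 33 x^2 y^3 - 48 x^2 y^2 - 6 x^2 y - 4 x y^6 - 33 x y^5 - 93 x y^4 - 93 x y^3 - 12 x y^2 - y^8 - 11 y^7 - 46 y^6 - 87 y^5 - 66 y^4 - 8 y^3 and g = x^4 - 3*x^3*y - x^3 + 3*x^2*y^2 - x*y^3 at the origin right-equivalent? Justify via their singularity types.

Yes.

The Hessian of f at 0 has rank 0. Corank 2; j^3 = -(x + 2*y)^3 is a perfect cube, so E-series; the 4-jet and mu = 7 give E_7. The Hessian of g at 0 has rank 0. Corank 2; j^3 = -x^3 is a perfect cube, so E-series; the 4-jet and mu = 7 give E_7. Both have type E_7, hence right-equivalent.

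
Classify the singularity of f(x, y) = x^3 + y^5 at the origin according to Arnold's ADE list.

The Hessian of f at 0 has rank 0. Corank 2; j^3 = x^3 is a perfect cube, so E-series; the 5-jet and mu = 8 give E_8.

E8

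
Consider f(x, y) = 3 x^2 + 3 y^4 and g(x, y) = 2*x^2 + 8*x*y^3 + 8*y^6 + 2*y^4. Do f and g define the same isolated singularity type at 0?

The Hessian of f at 0 has rank 1. Corank 1: A-series; mu = 3 gives A_3. The Hessian of g at 0 has rank 1. Corank 1: A-series; mu = 3 gives A_3. Both have type A_3, hence right-equivalent.

Yes.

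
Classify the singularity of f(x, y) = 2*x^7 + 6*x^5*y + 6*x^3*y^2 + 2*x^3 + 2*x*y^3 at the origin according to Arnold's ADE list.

E_7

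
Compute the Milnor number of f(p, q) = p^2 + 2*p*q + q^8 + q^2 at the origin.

7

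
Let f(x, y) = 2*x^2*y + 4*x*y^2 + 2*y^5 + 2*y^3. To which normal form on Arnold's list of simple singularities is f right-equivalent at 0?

The Hessian of f at 0 is [[0, 0], [0, 0]] with rank 0, so corank 2. A Groebner basis of the Jacobian ideal J(f) in C{x,y} is {x^2/5 + y^4 - y^2/5, x^3 + y^3, x*y + y^2}; counting standard monomials gives mu = 6. Corank 2; j^3 = 2*y*(x + y)^2 has shape L^2 M (L != M), so D-series; mu = 6 gives D_6.

D_6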